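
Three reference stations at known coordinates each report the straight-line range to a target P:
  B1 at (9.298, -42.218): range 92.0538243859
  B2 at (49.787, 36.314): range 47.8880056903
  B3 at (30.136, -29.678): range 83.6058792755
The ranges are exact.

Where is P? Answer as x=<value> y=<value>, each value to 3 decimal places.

eq1: (x − 9.298)² + (y + 42.218)² = 92.0538243859²
eq2: (x − 49.787)² + (y − 36.314)² = 47.8880056903²
eq3: (x − 30.136)² + (y + 29.678)² = 83.6058792755²
eq1−eq2, eq1−eq3 (x²,y² cancel):
  80.978·x + 157.064·y = 8109.285132
  41.676·x + 25.080·y = 1404.113387
det = 80.978·25.080 − 157.064·41.676 = -4514.871024
x = (8109.285132·25.080 − 157.064·1404.113387) / -4514.871024 = 3.799620
y = (80.978·1404.113387 − 8109.285132·41.676) / -4514.871024 = 49.671468

x=3.800 y=49.671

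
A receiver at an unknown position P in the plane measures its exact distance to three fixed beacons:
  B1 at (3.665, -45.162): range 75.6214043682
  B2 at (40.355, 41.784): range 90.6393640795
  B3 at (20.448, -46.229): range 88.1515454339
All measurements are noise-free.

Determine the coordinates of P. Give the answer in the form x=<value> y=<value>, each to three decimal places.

eq1: (x − 3.665)² + (y + 45.162)² = 75.6214043682²
eq2: (x − 40.355)² + (y − 41.784)² = 90.6393640795²
eq3: (x − 20.448)² + (y + 46.229)² = 88.1515454339²
eq3−eq2, eq3−eq1 (x²,y² cancel):
  39.814·x + 176.026·y = 374.388178
  -33.566·x + 2.134·y = 1549.895488
det = 39.814·2.134 − 176.026·-33.566 = 5993.451792
x = (374.388178·2.134 − 176.026·1549.895488) / 5993.451792 = -45.386693
y = (39.814·1549.895488 − 374.388178·-33.566) / 5993.451792 = 12.392567

x=-45.387 y=12.393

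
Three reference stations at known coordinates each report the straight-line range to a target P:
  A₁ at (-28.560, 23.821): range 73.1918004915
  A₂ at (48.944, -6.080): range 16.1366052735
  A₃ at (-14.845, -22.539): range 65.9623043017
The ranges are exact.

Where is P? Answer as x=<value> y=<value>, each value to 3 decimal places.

x=43.108 y=8.964

eq1: (x + 28.560)² + (y − 23.821)² = 73.1918004915²
eq2: (x − 48.944)² + (y + 6.080)² = 16.1366052735²
eq3: (x + 14.845)² + (y + 22.539)² = 65.9623043017²
eq2−eq3, eq2−eq1 (x²,y² cancel):
  -127.578·x − 32.918·y = -5794.736549
  -155.008·x + 59.802·y = -6146.017524
det = -127.578·59.802 − -32.918·-155.008 = -12731.972900
x = (-5794.736549·59.802 − -32.918·-6146.017524) / -12731.972900 = 43.108122
y = (-127.578·-6146.017524 − -5794.736549·-155.008) / -12731.972900 = 8.964353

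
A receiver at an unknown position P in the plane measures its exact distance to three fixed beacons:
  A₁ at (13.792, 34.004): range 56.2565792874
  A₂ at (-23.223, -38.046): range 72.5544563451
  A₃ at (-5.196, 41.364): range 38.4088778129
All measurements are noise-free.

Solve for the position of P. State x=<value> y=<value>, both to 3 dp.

x=-42.426 y=31.921

eq1: (x − 13.792)² + (y − 34.004)² = 56.2565792874²
eq2: (x + 23.223)² + (y + 38.046)² = 72.5544563451²
eq3: (x + 5.196)² + (y − 41.364)² = 38.4088778129²
eq3−eq1, eq3−eq2 (x²,y² cancel):
  37.976·x − 14.720·y = -2081.048450
  -36.054·x − 158.820·y = -3540.080308
det = 37.976·-158.820 − -14.720·-36.054 = -6562.063200
x = (-2081.048450·-158.820 − -14.720·-3540.080308) / -6562.063200 = -42.426006
y = (37.976·-3540.080308 − -2081.048450·-36.054) / -6562.063200 = 31.921090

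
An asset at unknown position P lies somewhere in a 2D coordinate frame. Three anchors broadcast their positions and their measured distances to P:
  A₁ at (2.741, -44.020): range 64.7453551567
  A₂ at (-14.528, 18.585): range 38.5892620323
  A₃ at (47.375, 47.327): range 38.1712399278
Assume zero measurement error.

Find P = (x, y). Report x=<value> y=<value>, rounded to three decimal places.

x=24.034 y=17.124

eq1: (x − 2.741)² + (y + 44.020)² = 64.7453551567²
eq2: (x + 14.528)² + (y − 18.585)² = 38.5892620323²
eq3: (x − 47.375)² + (y − 47.327)² = 38.1712399278²
eq2−eq3, eq2−eq1 (x²,y² cancel):
  123.806·x + 57.484·y = 3959.858132
  34.538·x − 125.210·y = -1314.021398
det = 123.806·-125.210 − 57.484·34.538 = -17487.131652
x = (3959.858132·-125.210 − 57.484·-1314.021398) / -17487.131652 = 24.033594
y = (123.806·-1314.021398 − 3959.858132·34.538) / -17487.131652 = 17.123981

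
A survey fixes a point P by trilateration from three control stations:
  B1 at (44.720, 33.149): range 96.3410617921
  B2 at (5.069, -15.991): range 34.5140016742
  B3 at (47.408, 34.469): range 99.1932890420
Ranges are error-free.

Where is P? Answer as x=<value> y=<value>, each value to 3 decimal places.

x=-24.391 y=-33.972

eq1: (x − 44.720)² + (y − 33.149)² = 96.3410617921²
eq2: (x − 5.069)² + (y + 15.991)² = 34.5140016742²
eq3: (x − 47.408)² + (y − 34.469)² = 99.1932890420²
eq1−eq3, eq1−eq2 (x²,y² cancel):
  5.376·x + 2.640·y = -220.812580
  -79.302·x − 98.280·y = 5273.056117
det = 5.376·-98.280 − 2.640·-79.302 = -318.996000
x = (-220.812580·-98.280 − 2.640·5273.056117) / -318.996000 = -24.390877
y = (5.376·5273.056117 − -220.812580·-79.302) / -318.996000 = -33.972434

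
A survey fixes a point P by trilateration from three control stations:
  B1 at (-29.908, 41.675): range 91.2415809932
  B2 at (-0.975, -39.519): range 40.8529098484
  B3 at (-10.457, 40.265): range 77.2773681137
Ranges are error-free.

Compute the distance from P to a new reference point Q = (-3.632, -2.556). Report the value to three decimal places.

43.789

eq1: (x + 29.908)² + (y − 41.675)² = 91.2415809932²
eq2: (x + 0.975)² + (y + 39.519)² = 40.8529098484²
eq3: (x + 10.457)² + (y − 40.265)² = 77.2773681137²
eq1−eq3, eq1−eq2 (x²,y² cancel):
  38.902·x − 2.820·y = 1452.559465
  57.866·x − 162.388·y = 5587.473756
det = 38.902·-162.388 − -2.820·57.866 = -6154.035856
x = (1452.559465·-162.388 − -2.820·5587.473756) / -6154.035856 = 35.768649
y = (38.902·5587.473756 − 1452.559465·57.866) / -6154.035856 = -21.662223
|P − Q| = √((35.768649 − -3.632)² + (-21.662223 − -2.556)²) = 43.788799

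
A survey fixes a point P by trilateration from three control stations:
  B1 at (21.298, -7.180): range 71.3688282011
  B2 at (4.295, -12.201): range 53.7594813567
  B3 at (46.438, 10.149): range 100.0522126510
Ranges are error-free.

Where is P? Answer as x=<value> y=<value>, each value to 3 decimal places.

eq1: (x − 21.298)² + (y + 7.180)² = 71.3688282011²
eq2: (x − 4.295)² + (y + 12.201)² = 53.7594813567²
eq3: (x − 46.438)² + (y − 10.149)² = 100.0522126510²
eq1−eq3, eq1−eq2 (x²,y² cancel):
  50.280·x + 34.658·y = -3162.602777
  -34.006·x − 10.042·y = 1865.582025
det = 50.280·-10.042 − 34.658·-34.006 = 673.668188
x = (-3162.602777·-10.042 − 34.658·1865.582025) / 673.668188 = -48.834850
y = (50.280·1865.582025 − -3162.602777·-34.006) / 673.668188 = -20.404713

x=-48.835 y=-20.405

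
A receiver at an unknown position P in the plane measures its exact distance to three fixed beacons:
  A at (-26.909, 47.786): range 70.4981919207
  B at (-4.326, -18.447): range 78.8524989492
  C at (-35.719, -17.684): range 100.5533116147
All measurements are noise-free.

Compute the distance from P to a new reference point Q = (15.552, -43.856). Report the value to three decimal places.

eq1: (x + 26.909)² + (y − 47.786)² = 70.4981919207²
eq2: (x + 4.326)² + (y + 18.447)² = 78.8524989492²
eq3: (x + 35.719)² + (y + 17.684)² = 100.5533116147²
eq1−eq2, eq1−eq3 (x²,y² cancel):
  45.166·x − 132.466·y = -3896.311518
  -17.620·x − 130.940·y = -6559.998673
det = 45.166·-130.940 − -132.466·-17.620 = -8248.086960
x = (-3896.311518·-130.940 − -132.466·-6559.998673) / -8248.086960 = 43.500239
y = (45.166·-6559.998673 − -3896.311518·-17.620) / -8248.086960 = 44.245643
|P − Q| = √((43.500239 − 15.552)² + (44.245643 − -43.856)²) = 92.428370

92.428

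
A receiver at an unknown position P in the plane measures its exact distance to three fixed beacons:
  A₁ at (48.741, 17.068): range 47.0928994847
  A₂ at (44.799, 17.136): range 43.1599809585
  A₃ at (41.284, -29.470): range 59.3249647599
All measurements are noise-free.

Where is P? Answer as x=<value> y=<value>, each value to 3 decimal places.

x=1.706 y=14.724

eq1: (x − 48.741)² + (y − 17.068)² = 47.0928994847²
eq2: (x − 44.799)² + (y − 17.136)² = 43.1599809585²
eq3: (x − 41.284)² + (y + 29.470)² = 59.3249647599²
eq3−eq2, eq3−eq1 (x²,y² cancel):
  7.030·x + 93.212·y = 1384.410828
  14.914·x + 93.076·y = 1395.862411
det = 7.030·93.076 − 93.212·14.914 = -735.839488
x = (1384.410828·93.076 − 93.212·1395.862411) / -735.839488 = 1.706493
y = (7.030·1395.862411 − 1384.410828·14.914) / -735.839488 = 14.723578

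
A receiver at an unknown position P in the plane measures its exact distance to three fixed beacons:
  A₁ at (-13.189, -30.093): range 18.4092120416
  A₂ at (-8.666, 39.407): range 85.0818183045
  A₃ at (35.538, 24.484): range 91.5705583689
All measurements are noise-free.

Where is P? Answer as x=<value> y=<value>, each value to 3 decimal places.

eq1: (x + 13.189)² + (y + 30.093)² = 18.4092120416²
eq2: (x + 8.666)² + (y − 39.407)² = 85.0818183045²
eq3: (x − 35.538)² + (y − 24.484)² = 91.5705583689²
eq2−eq3, eq2−eq1 (x²,y² cancel):
  88.408·x − 29.846·y = -911.846859
  -9.046·x − 139.000·y = 6351.543883
det = 88.408·-139.000 − -29.846·-9.046 = -12558.698916
x = (-911.846859·-139.000 − -29.846·6351.543883) / -12558.698916 = -25.186916
y = (88.408·6351.543883 − -911.846859·-9.046) / -12558.698916 = -44.055418

x=-25.187 y=-44.055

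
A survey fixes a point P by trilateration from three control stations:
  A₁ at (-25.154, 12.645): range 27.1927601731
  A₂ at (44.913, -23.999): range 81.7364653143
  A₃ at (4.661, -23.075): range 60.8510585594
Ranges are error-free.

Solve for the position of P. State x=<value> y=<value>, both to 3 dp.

eq1: (x + 25.154)² + (y − 12.645)² = 27.1927601731²
eq2: (x − 44.913)² + (y + 23.999)² = 81.7364653143²
eq3: (x − 4.661)² + (y + 23.075)² = 60.8510585594²
eq1−eq3, eq1−eq2 (x²,y² cancel):
  59.630·x − 71.440·y = -3201.844317
  140.134·x − 73.288·y = -4140.893727
det = 59.630·-73.288 − -71.440·140.134 = 5641.009520
x = (-3201.844317·-73.288 − -71.440·-4140.893727) / 5641.009520 = -10.843570
y = (59.630·-4140.893727 − -3201.844317·140.134) / 5641.009520 = 35.767669

x=-10.844 y=35.768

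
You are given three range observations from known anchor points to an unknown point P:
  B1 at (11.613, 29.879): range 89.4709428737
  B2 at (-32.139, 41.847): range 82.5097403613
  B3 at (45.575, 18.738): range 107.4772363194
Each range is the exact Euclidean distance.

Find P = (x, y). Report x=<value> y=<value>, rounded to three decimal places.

x=-44.618 y=-39.714

eq1: (x − 11.613)² + (y − 29.879)² = 89.4709428737²
eq2: (x + 32.139)² + (y − 41.847)² = 82.5097403613²
eq3: (x − 45.575)² + (y − 18.738)² = 107.4772363194²
eq1−eq2, eq1−eq3 (x²,y² cancel):
  -87.504·x + 23.936·y = 2953.662684
  67.924·x − 22.282·y = -2145.729849
det = -87.504·-22.282 − 23.936·67.924 = 323.935264
x = (2953.662684·-22.282 − 23.936·-2145.729849) / 323.935264 = -44.617934
y = (-87.504·-2145.729849 − 2953.662684·67.924) / 323.935264 = -39.713612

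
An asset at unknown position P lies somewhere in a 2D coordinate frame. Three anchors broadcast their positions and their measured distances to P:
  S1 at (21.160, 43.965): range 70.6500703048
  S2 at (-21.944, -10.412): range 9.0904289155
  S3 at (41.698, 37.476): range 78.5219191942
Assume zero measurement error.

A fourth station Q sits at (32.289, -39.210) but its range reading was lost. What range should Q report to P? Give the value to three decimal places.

eq1: (x − 21.160)² + (y − 43.965)² = 70.6500703048²
eq2: (x + 21.944)² + (y + 10.412)² = 9.0904289155²
eq3: (x − 41.698)² + (y − 37.476)² = 78.5219191942²
eq3−eq1, eq3−eq2 (x²,y² cancel):
  -41.076·x + 12.978·y = 411.752405
  -127.284·x − 95.776·y = 3529.830996
det = -41.076·-95.776 − 12.978·-127.284 = 5585.986728
x = (411.752405·-95.776 − 12.978·3529.830996) / 5585.986728 = -15.260714
y = (-41.076·3529.830996 − 411.752405·-127.284) / 5585.986728 = -16.573946
|P − Q| = √((-15.260714 − 32.289)² + (-16.573946 − -39.210)²) = 52.662759

52.663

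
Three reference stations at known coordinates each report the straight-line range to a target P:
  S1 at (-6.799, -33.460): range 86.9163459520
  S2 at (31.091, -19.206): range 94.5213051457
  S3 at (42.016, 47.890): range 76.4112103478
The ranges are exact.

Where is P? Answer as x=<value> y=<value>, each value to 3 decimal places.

eq1: (x + 6.799)² + (y + 33.460)² = 86.9163459520²
eq2: (x − 31.091)² + (y + 19.206)² = 94.5213051457²
eq3: (x − 42.016)² + (y − 47.890)² = 76.4112103478²
eq3−eq1, eq3−eq2 (x²,y² cancel):
  -97.630·x − 162.700·y = -4608.776482
  -21.850·x − 134.192·y = -5818.879699
det = -97.630·-134.192 − -162.700·-21.850 = 9546.169960
x = (-4608.776482·-134.192 − -162.700·-5818.879699) / 9546.169960 = -34.387696
y = (-97.630·-5818.879699 − -4608.776482·-21.850) / 9546.169960 = 48.961569

x=-34.388 y=48.962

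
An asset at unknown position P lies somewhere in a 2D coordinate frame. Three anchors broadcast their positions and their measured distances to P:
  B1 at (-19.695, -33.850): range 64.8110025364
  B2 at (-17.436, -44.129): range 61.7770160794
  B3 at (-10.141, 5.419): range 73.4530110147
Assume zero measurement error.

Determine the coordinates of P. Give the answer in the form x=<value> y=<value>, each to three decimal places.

x=44.340 y=-43.847

eq1: (x + 19.695)² + (y + 33.850)² = 64.8110025364²
eq2: (x + 17.436)² + (y + 44.129)² = 61.7770160794²
eq3: (x + 10.141)² + (y − 5.419)² = 73.4530110147²
eq1−eq3, eq1−eq2 (x²,y² cancel):
  19.108·x + 78.538·y = -2596.388860
  4.518·x − 20.558·y = 1101.733546
det = 19.108·-20.558 − 78.538·4.518 = -747.656948
x = (-2596.388860·-20.558 − 78.538·1101.733546) / -747.656948 = 44.340372
y = (19.108·1101.733546 − -2596.388860·4.518) / -747.656948 = -43.846860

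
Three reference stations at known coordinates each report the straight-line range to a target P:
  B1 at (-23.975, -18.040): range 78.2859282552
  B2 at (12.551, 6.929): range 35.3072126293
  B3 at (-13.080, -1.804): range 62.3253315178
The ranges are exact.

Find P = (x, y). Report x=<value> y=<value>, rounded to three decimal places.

x=46.846 y=15.323

eq1: (x + 23.975)² + (y + 18.040)² = 78.2859282552²
eq2: (x − 12.551)² + (y − 6.929)² = 35.3072126293²
eq3: (x + 13.080)² + (y + 1.804)² = 62.3253315178²
eq1−eq3, eq1−eq2 (x²,y² cancel):
  21.790·x + 32.472·y = 1518.338205
  73.052·x + 49.938·y = 4187.383716
det = 21.790·49.938 − 32.472·73.052 = -1283.995524
x = (1518.338205·49.938 − 32.472·4187.383716) / -1283.995524 = 46.845919
y = (21.790·4187.383716 − 1518.338205·73.052) / -1283.995524 = 15.322913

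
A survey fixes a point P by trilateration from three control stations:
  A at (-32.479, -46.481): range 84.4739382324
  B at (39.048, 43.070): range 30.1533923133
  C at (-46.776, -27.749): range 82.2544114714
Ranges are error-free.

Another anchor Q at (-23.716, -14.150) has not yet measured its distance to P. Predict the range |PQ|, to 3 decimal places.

eq1: (x + 32.479)² + (y + 46.481)² = 84.4739382324²
eq2: (x − 39.048)² + (y − 43.070)² = 30.1533923133²
eq3: (x + 46.776)² + (y + 27.749)² = 82.2544114714²
eq3−eq1, eq3−eq2 (x²,y² cancel):
  28.594·x − 37.464·y = -112.690409
  171.648·x + 141.638·y = 6278.331166
det = 28.594·141.638 − -37.464·171.648 = 10480.617644
x = (-112.690409·141.638 − -37.464·6278.331166) / 10480.617644 = 20.919583
y = (28.594·6278.331166 − -112.690409·171.648) / 10480.617644 = 18.974615
|P − Q| = √((20.919583 − -23.716)² + (18.974615 − -14.150)²) = 55.583949

55.584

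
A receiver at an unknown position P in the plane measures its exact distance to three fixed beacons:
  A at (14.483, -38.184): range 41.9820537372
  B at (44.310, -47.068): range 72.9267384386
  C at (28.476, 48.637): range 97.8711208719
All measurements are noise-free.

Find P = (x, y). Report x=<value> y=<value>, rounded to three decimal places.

eq1: (x − 14.483)² + (y + 38.184)² = 41.9820537372²
eq2: (x − 44.310)² + (y + 47.068)² = 72.9267384386²
eq3: (x − 28.476)² + (y − 48.637)² = 97.8711208719²
eq1−eq2, eq1−eq3 (x²,y² cancel):
  59.654·x − 17.768·y = -1044.818764
  27.986·x + 173.642·y = -6307.598265
det = 59.654·173.642 − -17.768·27.986 = 10855.695116
x = (-1044.818764·173.642 − -17.768·-6307.598265) / 10855.695116 = -27.036300
y = (59.654·-6307.598265 − -1044.818764·27.986) / 10855.695116 = -31.967844

x=-27.036 y=-31.968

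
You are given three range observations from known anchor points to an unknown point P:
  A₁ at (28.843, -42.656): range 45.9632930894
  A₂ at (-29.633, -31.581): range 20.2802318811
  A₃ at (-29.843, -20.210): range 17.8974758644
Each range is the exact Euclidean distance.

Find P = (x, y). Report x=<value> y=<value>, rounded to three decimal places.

eq1: (x − 28.843)² + (y + 42.656)² = 45.9632930894²
eq2: (x + 29.633)² + (y + 31.581)² = 20.2802318811²
eq3: (x + 29.843)² + (y + 20.210)² = 17.8974758644²
eq2−eq3, eq2−eq1 (x²,y² cancel):
  -0.420·x + 22.742·y = -485.457338
  116.952·x − 22.150·y = -925.357771
det = -0.420·-22.150 − 22.742·116.952 = -2650.419384
x = (-485.457338·-22.150 − 22.742·-925.357771) / -2650.419384 = -11.997108
y = (-0.420·-925.357771 − -485.457338·116.952) / -2650.419384 = -21.567853

x=-11.997 y=-21.568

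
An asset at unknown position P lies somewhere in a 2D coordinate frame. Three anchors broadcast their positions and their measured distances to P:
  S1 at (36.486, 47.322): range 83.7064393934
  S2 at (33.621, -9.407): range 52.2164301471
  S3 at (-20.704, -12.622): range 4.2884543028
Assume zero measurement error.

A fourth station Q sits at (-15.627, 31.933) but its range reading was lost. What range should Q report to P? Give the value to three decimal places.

eq1: (x − 36.486)² + (y − 47.322)² = 83.7064393934²
eq2: (x − 33.621)² + (y + 9.407)² = 52.2164301471²
eq3: (x + 20.704)² + (y + 12.622)² = 4.2884543028²
eq2−eq3, eq2−eq1 (x²,y² cancel):
  -108.650·x − 6.430·y = 2077.271947
  5.730·x + 113.458·y = -1928.475829
det = -108.650·113.458 − -6.430·5.730 = -12290.367800
x = (2077.271947·113.458 − -6.430·-1928.475829) / -12290.367800 = -18.167318
y = (-108.650·-1928.475829 − 2077.271947·5.730) / -12290.367800 = -16.079757
|P − Q| = √((-18.167318 − -15.627)² + (-16.079757 − 31.933)²) = 48.079913

48.080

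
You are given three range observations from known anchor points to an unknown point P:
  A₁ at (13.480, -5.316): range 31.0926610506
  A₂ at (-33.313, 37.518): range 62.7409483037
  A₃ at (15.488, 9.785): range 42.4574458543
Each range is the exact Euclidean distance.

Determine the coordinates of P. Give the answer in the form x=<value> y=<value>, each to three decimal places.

eq1: (x − 13.480)² + (y + 5.316)² = 31.0926610506²
eq2: (x + 33.313)² + (y − 37.518)² = 62.7409483037²
eq3: (x − 15.488)² + (y − 9.785)² = 42.4574458543²
eq3−eq1, eq3−eq2 (x²,y² cancel):
  -4.016·x − 30.202·y = 710.227024
  -97.602·x + 55.466·y = 47.940038
det = -4.016·55.466 − -30.202·-97.602 = -3170.527060
x = (710.227024·55.466 − -30.202·47.940038) / -3170.527060 = -12.881561
y = (-4.016·47.940038 − 710.227024·-97.602) / -3170.527060 = -21.803016

x=-12.882 y=-21.803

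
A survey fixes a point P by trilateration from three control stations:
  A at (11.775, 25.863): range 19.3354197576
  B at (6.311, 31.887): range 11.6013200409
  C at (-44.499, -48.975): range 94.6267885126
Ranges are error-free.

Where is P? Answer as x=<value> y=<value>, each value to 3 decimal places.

x=-4.259 y=36.669

eq1: (x − 11.775)² + (y − 25.863)² = 19.3354197576²
eq2: (x − 6.311)² + (y − 31.887)² = 11.6013200409²
eq3: (x + 44.499)² + (y + 48.975)² = 94.6267885126²
eq3−eq1, eq3−eq2 (x²,y² cancel):
  112.548·x + 149.676·y = 5009.204415
  101.620·x + 161.724·y = 5497.536342
det = 112.548·161.724 − 149.676·101.620 = 2991.637632
x = (5009.204415·161.724 − 149.676·5497.536342) / 2991.637632 = -4.258763
y = (112.548·5497.536342 − 5009.204415·101.620) / 2991.637632 = 36.669337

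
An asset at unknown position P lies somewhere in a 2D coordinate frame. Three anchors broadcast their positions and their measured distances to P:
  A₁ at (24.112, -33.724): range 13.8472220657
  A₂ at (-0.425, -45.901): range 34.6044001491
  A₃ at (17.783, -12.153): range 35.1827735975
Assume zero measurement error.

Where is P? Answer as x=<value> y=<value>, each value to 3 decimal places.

x=34.084 y=-43.332

eq1: (x − 24.112)² + (y + 33.724)² = 13.8472220657²
eq2: (x + 0.425)² + (y + 45.901)² = 34.6044001491²
eq3: (x − 17.783)² + (y + 12.153)² = 35.1827735975²
eq1−eq3, eq1−eq2 (x²,y² cancel):
  -12.658·x + 43.142·y = -2300.848221
  -49.074·x − 24.354·y = -617.333245
det = -12.658·-24.354 − 43.142·-49.074 = 2425.423440
x = (-2300.848221·-24.354 − 43.142·-617.333245) / 2425.423440 = 34.083883
y = (-12.658·-617.333245 − -2300.848221·-49.074) / 2425.423440 = -43.331659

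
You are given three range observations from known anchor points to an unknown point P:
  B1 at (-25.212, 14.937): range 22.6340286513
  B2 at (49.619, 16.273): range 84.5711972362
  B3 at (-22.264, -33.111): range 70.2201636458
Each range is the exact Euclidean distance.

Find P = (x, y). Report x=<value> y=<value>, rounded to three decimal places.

x=-32.534 y=36.354

eq1: (x + 25.212)² + (y − 14.937)² = 22.6340286513²
eq2: (x − 49.619)² + (y − 16.273)² = 84.5711972362²
eq3: (x + 22.264)² + (y + 33.111)² = 70.2201636458²
eq2−eq3, eq2−eq1 (x²,y² cancel):
  -143.766·x − 98.768·y = 1086.584347
  -149.662·x − 2.672·y = 4771.891372
det = -143.766·-2.672 − -98.768·-149.662 = -14397.673664
x = (1086.584347·-2.672 − -98.768·4771.891372) / -14397.673664 = -32.533507
y = (-143.766·4771.891372 − 1086.584347·-149.662) / -14397.673664 = 36.354161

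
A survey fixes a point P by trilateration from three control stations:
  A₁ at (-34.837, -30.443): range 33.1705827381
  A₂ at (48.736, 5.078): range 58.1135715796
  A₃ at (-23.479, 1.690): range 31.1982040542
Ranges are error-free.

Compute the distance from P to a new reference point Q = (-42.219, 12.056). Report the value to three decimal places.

eq1: (x + 34.837)² + (y + 30.443)² = 33.1705827381²
eq2: (x − 48.736)² + (y − 5.078)² = 58.1135715796²
eq3: (x + 23.479)² + (y − 1.690)² = 31.1982040542²
eq1−eq3, eq1−eq2 (x²,y² cancel):
  22.716·x + 64.266·y = -1459.313654
  167.146·x + 71.042·y = -2016.308681
det = 22.716·71.042 − 64.266·167.146 = -9128.014764
x = (-1459.313654·71.042 − 64.266·-2016.308681) / -9128.014764 = -2.838244
y = (22.716·-2016.308681 − -1459.313654·167.146) / -9128.014764 = -21.704169
|P − Q| = √((-2.838244 − -42.219)² + (-21.704169 − 12.056)²) = 51.870926

51.871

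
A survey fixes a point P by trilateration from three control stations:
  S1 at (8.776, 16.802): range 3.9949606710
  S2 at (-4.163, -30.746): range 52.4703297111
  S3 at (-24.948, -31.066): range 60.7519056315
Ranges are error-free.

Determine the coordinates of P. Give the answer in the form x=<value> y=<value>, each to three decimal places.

eq1: (x − 8.776)² + (y − 16.802)² = 3.9949606710²
eq2: (x + 4.163)² + (y + 30.746)² = 52.4703297111²
eq3: (x + 24.948)² + (y + 31.066)² = 60.7519056315²
eq2−eq3, eq2−eq1 (x²,y² cancel):
  -41.570·x − 0.640·y = -312.806563
  25.878·x + 95.096·y = 2133.854084
det = -41.570·95.096 − -0.640·25.878 = -3936.578800
x = (-312.806563·95.096 − -0.640·2133.854084) / -3936.578800 = 7.209556
y = (-41.570·2133.854084 − -312.806563·25.878) / -3936.578800 = 20.477046

x=7.210 y=20.477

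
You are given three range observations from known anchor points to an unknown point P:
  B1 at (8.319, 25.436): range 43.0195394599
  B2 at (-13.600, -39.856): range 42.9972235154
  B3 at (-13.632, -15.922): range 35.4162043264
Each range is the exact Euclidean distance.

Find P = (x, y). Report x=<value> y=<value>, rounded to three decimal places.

eq1: (x − 8.319)² + (y − 25.436)² = 43.0195394599²
eq2: (x + 13.600)² + (y + 39.856)² = 42.9972235154²
eq3: (x + 13.632)² + (y + 15.922)² = 35.4162043264²
eq3−eq2, eq3−eq1 (x²,y² cancel):
  0.064·x − 47.868·y = 739.665527
  43.902·x + 82.716·y = -319.518897
det = 0.064·82.716 − -47.868·43.902 = 2106.794760
x = (739.665527·82.716 − -47.868·-319.518897) / 2106.794760 = 21.780690
y = (0.064·-319.518897 − 739.665527·43.902) / 2106.794760 = -15.423071

x=21.781 y=-15.423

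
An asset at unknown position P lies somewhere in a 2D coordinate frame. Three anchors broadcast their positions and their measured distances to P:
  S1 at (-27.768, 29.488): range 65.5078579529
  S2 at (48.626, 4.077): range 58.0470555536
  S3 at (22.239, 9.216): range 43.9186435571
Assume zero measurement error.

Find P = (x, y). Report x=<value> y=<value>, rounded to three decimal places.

x=1.134 y=-29.299

eq1: (x + 27.768)² + (y − 29.488)² = 65.5078579529²
eq2: (x − 48.626)² + (y − 4.077)² = 58.0470555536²
eq3: (x − 22.239)² + (y − 9.216)² = 43.9186435571²
eq2−eq3, eq2−eq1 (x²,y² cancel):
  -52.774·x + 10.278·y = -360.988621
  -152.788·x + 50.822·y = -1662.324632
det = -52.774·50.822 − 10.278·-152.788 = -1111.725164
x = (-360.988621·50.822 − 10.278·-1662.324632) / -1111.725164 = 1.134085
y = (-52.774·-1662.324632 − -360.988621·-152.788) / -1111.725164 = -29.299319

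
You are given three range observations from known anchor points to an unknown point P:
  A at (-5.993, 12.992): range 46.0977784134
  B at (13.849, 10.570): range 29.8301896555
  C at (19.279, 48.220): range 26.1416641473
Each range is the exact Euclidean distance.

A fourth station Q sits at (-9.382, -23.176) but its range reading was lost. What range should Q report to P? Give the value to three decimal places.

eq1: (x + 5.993)² + (y − 12.992)² = 46.0977784134²
eq2: (x − 13.849)² + (y − 10.570)² = 29.8301896555²
eq3: (x − 19.279)² + (y − 48.220)² = 26.1416641473²
eq2−eq1, eq2−eq3 (x²,y² cancel):
  -39.684·x + 4.844·y = -1333.976548
  10.860·x + 75.300·y = 2599.782150
det = -39.684·75.300 − 4.844·10.860 = -3040.811040
x = (-1333.976548·75.300 − 4.844·2599.782150) / -3040.811040 = 37.174878
y = (-39.684·2599.782150 − -1333.976548·10.860) / -3040.811040 = 29.164183
|P − Q| = √((37.174878 − -9.382)² + (29.164183 − -23.176)²) = 70.050251

70.050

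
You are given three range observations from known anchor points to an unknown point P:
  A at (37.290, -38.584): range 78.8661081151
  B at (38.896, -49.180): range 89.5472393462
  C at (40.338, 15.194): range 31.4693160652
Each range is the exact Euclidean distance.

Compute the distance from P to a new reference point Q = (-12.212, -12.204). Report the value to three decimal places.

eq1: (x − 37.290)² + (y + 38.584)² = 78.8661081151²
eq2: (x − 38.896)² + (y + 49.180)² = 89.5472393462²
eq3: (x − 40.338)² + (y − 15.194)² = 31.4693160652²
eq1−eq2, eq1−eq3 (x²,y² cancel):
  3.212·x − 21.192·y = -746.543005
  6.096·x + 107.556·y = 4208.287880
det = 3.212·107.556 − -21.192·6.096 = 474.656304
x = (-746.543005·107.556 − -21.192·4208.287880) / 474.656304 = 18.722720
y = (3.212·4208.287880 − -746.543005·6.096) / 474.656304 = 38.065326
|P − Q| = √((18.722720 − -12.212)² + (38.065326 − -12.204)²) = 59.025097

59.025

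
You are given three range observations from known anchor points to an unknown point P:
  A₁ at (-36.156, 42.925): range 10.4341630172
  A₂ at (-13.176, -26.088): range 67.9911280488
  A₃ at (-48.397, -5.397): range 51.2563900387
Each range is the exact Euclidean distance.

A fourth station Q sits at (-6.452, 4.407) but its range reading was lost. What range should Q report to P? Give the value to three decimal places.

eq1: (x + 36.156)² + (y − 42.925)² = 10.4341630172²
eq2: (x + 13.176)² + (y + 26.088)² = 67.9911280488²
eq3: (x + 48.397)² + (y + 5.397)² = 51.2563900387²
eq1−eq3, eq1−eq2 (x²,y² cancel):
  -24.482·x − 96.644·y = -3296.760505
  45.960·x − 138.026·y = -6809.542976
det = -24.482·-138.026 − -96.644·45.960 = 7820.910772
x = (-3296.760505·-138.026 − -96.644·-6809.542976) / 7820.910772 = -25.964087
y = (-24.482·-6809.542976 − -3296.760505·45.960) / 7820.910772 = 40.689678
|P − Q| = √((-25.964087 − -6.452)² + (40.689678 − 4.407)²) = 41.196532

41.197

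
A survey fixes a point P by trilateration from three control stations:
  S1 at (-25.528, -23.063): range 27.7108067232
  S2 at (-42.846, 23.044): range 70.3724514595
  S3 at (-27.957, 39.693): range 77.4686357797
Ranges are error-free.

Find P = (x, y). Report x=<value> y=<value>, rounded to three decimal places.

eq1: (x + 25.528)² + (y + 23.063)² = 27.7108067232²
eq2: (x + 42.846)² + (y − 23.044)² = 70.3724514595²
eq3: (x + 27.957)² + (y − 39.693)² = 77.4686357797²
eq3−eq1, eq3−eq2 (x²,y² cancel):
  4.858·x − 125.512·y = 4059.953375
  -29.778·x − 33.298·y = 1058.785159
det = 4.858·-33.298 − -125.512·-29.778 = -3899.258020
x = (4059.953375·-33.298 − -125.512·1058.785159) / -3899.258020 = 0.589365
y = (4.858·1058.785159 − 4059.953375·-29.778) / -3899.258020 = -32.324322

x=0.589 y=-32.324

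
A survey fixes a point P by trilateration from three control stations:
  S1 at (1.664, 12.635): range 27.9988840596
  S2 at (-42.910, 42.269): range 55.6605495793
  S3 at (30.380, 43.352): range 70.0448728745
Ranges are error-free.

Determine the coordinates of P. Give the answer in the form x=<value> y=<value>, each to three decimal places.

eq1: (x − 1.664)² + (y − 12.635)² = 27.9988840596²
eq2: (x + 42.910)² + (y − 42.269)² = 55.6605495793²
eq3: (x − 30.380)² + (y − 43.352)² = 70.0448728745²
eq3−eq2, eq3−eq1 (x²,y² cancel):
  -146.580·x − 2.166·y = 2633.783594
  -57.432·x − 61.434·y = 1482.418524
det = -146.580·-61.434 − -2.166·-57.432 = 8880.598008
x = (2633.783594·-61.434 − -2.166·1482.418524) / 8880.598008 = -17.858363
y = (-146.580·1482.418524 − 2633.783594·-57.432) / 8880.598008 = -7.435248

x=-17.858 y=-7.435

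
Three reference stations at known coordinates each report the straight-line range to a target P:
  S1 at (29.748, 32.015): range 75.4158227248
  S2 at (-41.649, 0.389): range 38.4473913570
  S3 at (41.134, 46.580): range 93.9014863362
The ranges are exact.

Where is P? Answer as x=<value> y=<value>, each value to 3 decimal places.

eq1: (x − 29.748)² + (y − 32.015)² = 75.4158227248²
eq2: (x + 41.649)² + (y − 0.389)² = 38.4473913570²
eq3: (x − 41.134)² + (y − 46.580)² = 93.9014863362²
eq3−eq1, eq3−eq2 (x²,y² cancel):
  -22.772·x − 29.130·y = 1178.144192
  -165.566·x − 92.382·y = 5212.375400
det = -22.772·-92.382 − -29.130·-165.566 = -2719.214676
x = (1178.144192·-92.382 − -29.130·5212.375400) / -2719.214676 = -15.812352
y = (-22.772·5212.375400 − 1178.144192·-165.566) / -2719.214676 = -28.083259

x=-15.812 y=-28.083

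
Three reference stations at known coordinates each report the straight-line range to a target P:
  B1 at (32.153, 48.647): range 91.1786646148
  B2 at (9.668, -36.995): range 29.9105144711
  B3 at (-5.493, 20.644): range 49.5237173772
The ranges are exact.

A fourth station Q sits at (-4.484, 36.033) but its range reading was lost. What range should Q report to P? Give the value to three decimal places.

eq1: (x − 32.153)² + (y − 48.647)² = 91.1786646148²
eq2: (x − 9.668)² + (y + 36.995)² = 29.9105144711²
eq3: (x + 5.493)² + (y − 20.644)² = 49.5237173772²
eq2−eq1, eq2−eq3 (x²,y² cancel):
  44.970·x + 171.284·y = -5480.664236
  -30.322·x + 115.278·y = -2563.712171
det = 44.970·115.278 − 171.284·-30.322 = 10377.725108
x = (-5480.664236·115.278 − 171.284·-2563.712171) / 10377.725108 = -18.566414
y = (44.970·-2563.712171 − -5480.664236·-30.322) / 10377.725108 = -27.122981
|P − Q| = √((-18.566414 − -4.484)² + (-27.122981 − 36.033)²) = 64.706972

64.707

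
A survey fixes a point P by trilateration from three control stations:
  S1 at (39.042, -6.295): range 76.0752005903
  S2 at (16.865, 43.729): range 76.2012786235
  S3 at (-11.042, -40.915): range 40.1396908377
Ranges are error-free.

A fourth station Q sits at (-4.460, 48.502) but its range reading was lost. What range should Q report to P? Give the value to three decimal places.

67.119

eq1: (x − 39.042)² + (y + 6.295)² = 76.0752005903²
eq2: (x − 16.865)² + (y − 43.729)² = 76.2012786235²
eq3: (x + 11.042)² + (y + 40.915)² = 40.1396908377²
eq2−eq3, eq2−eq1 (x²,y² cancel):
  -55.814·x − 169.288·y = 3794.749406
  44.354·x − 100.048·y = -613.550158
det = -55.814·-100.048 − -169.288·44.354 = 13092.679024
x = (3794.749406·-100.048 − -169.288·-613.550158) / 13092.679024 = -36.930850
y = (-55.814·-613.550158 − 3794.749406·44.354) / 13092.679024 = -10.239893
|P − Q| = √((-36.930850 − -4.460)² + (-10.239893 − 48.502)²) = 67.119044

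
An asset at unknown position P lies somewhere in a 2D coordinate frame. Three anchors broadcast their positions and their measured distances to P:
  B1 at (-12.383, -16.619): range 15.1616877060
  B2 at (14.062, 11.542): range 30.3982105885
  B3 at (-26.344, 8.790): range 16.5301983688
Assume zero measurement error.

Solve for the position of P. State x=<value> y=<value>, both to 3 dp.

eq1: (x + 12.383)² + (y + 16.619)² = 15.1616877060²
eq2: (x − 14.062)² + (y − 11.542)² = 30.3982105885²
eq3: (x + 26.344)² + (y − 8.790)² = 16.5301983688²
eq2−eq1, eq2−eq3 (x²,y² cancel):
  -52.890·x − 56.322·y = 792.746675
  -80.812·x − 5.504·y = 1091.116577
det = -52.890·-5.504 − -56.322·-80.812 = -4260.386904
x = (792.746675·-5.504 − -56.322·1091.116577) / -4260.386904 = -13.400330
y = (-52.890·1091.116577 − 792.746675·-80.812) / -4260.386904 = -1.491482

x=-13.400 y=-1.491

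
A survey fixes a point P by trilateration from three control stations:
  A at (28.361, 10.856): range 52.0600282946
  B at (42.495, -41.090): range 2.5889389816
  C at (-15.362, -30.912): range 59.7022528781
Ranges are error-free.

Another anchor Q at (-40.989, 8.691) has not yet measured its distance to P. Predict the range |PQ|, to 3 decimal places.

eq1: (x − 28.361)² + (y − 10.856)² = 52.0600282946²
eq2: (x − 42.495)² + (y + 41.090)² = 2.5889389816²
eq3: (x + 15.362)² + (y + 30.912)² = 59.7022528781²
eq2−eq1, eq2−eq3 (x²,y² cancel):
  -28.268·x + 103.892·y = -5275.558009
  -115.714·x + 20.356·y = -5860.326731
det = -28.268·20.356 − 103.892·-115.714 = 11446.335480
x = (-5275.558009·20.356 − 103.892·-5860.326731) / 11446.335480 = 43.808938
y = (-28.268·-5860.326731 − -5275.558009·-115.714) / 11446.335480 = -38.859267
|P − Q| = √((43.808938 − -40.989)² + (-38.859267 − 8.691)²) = 97.219948

97.220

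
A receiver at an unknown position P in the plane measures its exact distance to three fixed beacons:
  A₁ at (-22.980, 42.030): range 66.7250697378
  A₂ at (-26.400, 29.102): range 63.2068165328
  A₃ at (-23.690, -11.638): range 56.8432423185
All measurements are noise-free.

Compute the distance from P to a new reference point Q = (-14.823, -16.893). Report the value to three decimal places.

50.186

eq1: (x + 22.980)² + (y − 42.030)² = 66.7250697378²
eq2: (x + 26.400)² + (y − 29.102)² = 63.2068165328²
eq3: (x + 23.690)² + (y + 11.638)² = 56.8432423185²
eq1−eq2, eq1−eq3 (x²,y² cancel):
  -6.840·x − 25.856·y = -293.581621
  -1.420·x − 107.336·y = -376.861422
det = -6.840·-107.336 − -25.856·-1.420 = 697.462720
x = (-293.581621·-107.336 − -25.856·-376.861422) / 697.462720 = 31.209909
y = (-6.840·-376.861422 − -293.581621·-1.420) / 697.462720 = 3.098153
|P − Q| = √((31.209909 − -14.823)² + (3.098153 − -16.893)²) = 50.186402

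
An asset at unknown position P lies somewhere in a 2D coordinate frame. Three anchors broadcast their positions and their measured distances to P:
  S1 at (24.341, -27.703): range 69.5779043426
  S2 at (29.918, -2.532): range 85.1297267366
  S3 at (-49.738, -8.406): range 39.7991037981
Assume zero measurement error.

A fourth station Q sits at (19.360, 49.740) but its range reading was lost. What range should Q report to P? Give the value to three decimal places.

eq1: (x − 24.341)² + (y + 27.703)² = 69.5779043426²
eq2: (x − 29.918)² + (y + 2.532)² = 85.1297267366²
eq3: (x + 49.738)² + (y + 8.406)² = 39.7991037981²
eq1−eq3, eq1−eq2 (x²,y² cancel):
  -148.158·x + 38.594·y = 4441.705100
  11.154·x + 50.342·y = -2864.428344
det = -148.158·50.342 − 38.594·11.154 = -7889.047512
x = (4441.705100·50.342 − 38.594·-2864.428344) / -7889.047512 = -42.356706
y = (-148.158·-2864.428344 − 4441.705100·11.154) / -7889.047512 = -47.514633
|P − Q| = √((-42.356706 − 19.360)² + (-47.514633 − 49.740)²) = 115.184267

115.184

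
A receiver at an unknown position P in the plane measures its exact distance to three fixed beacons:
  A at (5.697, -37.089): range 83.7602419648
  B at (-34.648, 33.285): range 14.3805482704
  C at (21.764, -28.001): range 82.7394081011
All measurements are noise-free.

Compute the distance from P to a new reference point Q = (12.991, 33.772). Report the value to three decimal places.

36.773

eq1: (x − 5.697)² + (y + 37.089)² = 83.7602419648²
eq2: (x + 34.648)² + (y − 33.285)² = 14.3805482704²
eq3: (x − 21.764)² + (y + 28.001)² = 82.7394081011²
eq1−eq2, eq1−eq3 (x²,y² cancel):
  -80.690·x + 140.748·y = 7709.303364
  32.134·x + 18.176·y = 19.646448
det = -80.690·18.176 − 140.748·32.134 = -5989.417672
x = (7709.303364·18.176 − 140.748·19.646448) / -5989.417672 = -22.933632
y = (-80.690·19.646448 − 7709.303364·32.134) / -5989.417672 = 41.626088
|P − Q| = √((-22.933632 − 12.991)² + (41.626088 − 33.772)²) = 36.773168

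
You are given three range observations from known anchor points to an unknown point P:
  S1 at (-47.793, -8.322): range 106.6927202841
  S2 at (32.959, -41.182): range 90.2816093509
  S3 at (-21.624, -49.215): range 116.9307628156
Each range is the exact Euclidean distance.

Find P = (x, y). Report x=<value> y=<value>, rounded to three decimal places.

eq1: (x + 47.793)² + (y + 8.322)² = 106.6927202841²
eq2: (x − 32.959)² + (y + 41.182)² = 90.2816093509²
eq3: (x + 21.624)² + (y + 49.215)² = 116.9307628156²
eq3−eq1, eq3−eq2 (x²,y² cancel):
  -52.338·x + 81.786·y = 1753.179663
  109.166·x + 16.066·y = 5414.573510
det = -52.338·16.066 − 81.786·109.166 = -9769.112784
x = (1753.179663·16.066 − 81.786·5414.573510) / -9769.112784 = 42.447020
y = (-52.338·5414.573510 − 1753.179663·109.166) / -9769.112784 = 48.599660

x=42.447 y=48.600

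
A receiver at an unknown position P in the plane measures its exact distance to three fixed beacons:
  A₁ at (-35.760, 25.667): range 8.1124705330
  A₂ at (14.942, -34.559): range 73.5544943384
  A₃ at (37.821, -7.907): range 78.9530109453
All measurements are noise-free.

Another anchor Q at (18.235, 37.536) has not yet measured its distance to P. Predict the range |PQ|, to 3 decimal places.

58.605

eq1: (x + 35.760)² + (y − 25.667)² = 8.1124705330²
eq2: (x − 14.942)² + (y + 34.559)² = 73.5544943384²
eq3: (x − 37.821)² + (y + 7.907)² = 78.9530109453²
eq3−eq2, eq3−eq1 (x²,y² cancel):
  -45.758·x − 53.304·y = 747.953455
  -147.162·x + 67.148·y = 6612.389558
det = -45.758·67.148 − -53.304·-147.162 = -10916.881432
x = (747.953455·67.148 − -53.304·6612.389558) / -10916.881432 = -36.886944
y = (-45.758·6612.389558 − 747.953455·-147.162) / -10916.881432 = 17.633185
|P − Q| = √((-36.886944 − 18.235)² + (17.633185 − 37.536)²) = 58.605040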